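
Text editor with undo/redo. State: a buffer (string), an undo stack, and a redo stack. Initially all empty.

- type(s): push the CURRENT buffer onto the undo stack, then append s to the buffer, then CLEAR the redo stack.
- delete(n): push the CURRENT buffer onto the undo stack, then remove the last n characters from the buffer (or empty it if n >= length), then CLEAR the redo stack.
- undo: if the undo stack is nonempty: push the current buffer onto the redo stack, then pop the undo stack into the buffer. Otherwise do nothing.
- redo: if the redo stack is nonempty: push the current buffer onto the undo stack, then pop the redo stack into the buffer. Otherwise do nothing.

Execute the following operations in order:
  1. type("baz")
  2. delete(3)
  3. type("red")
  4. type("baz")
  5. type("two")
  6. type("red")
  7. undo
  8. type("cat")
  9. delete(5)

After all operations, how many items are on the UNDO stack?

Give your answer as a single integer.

Answer: 7

Derivation:
After op 1 (type): buf='baz' undo_depth=1 redo_depth=0
After op 2 (delete): buf='(empty)' undo_depth=2 redo_depth=0
After op 3 (type): buf='red' undo_depth=3 redo_depth=0
After op 4 (type): buf='redbaz' undo_depth=4 redo_depth=0
After op 5 (type): buf='redbaztwo' undo_depth=5 redo_depth=0
After op 6 (type): buf='redbaztwored' undo_depth=6 redo_depth=0
After op 7 (undo): buf='redbaztwo' undo_depth=5 redo_depth=1
After op 8 (type): buf='redbaztwocat' undo_depth=6 redo_depth=0
After op 9 (delete): buf='redbazt' undo_depth=7 redo_depth=0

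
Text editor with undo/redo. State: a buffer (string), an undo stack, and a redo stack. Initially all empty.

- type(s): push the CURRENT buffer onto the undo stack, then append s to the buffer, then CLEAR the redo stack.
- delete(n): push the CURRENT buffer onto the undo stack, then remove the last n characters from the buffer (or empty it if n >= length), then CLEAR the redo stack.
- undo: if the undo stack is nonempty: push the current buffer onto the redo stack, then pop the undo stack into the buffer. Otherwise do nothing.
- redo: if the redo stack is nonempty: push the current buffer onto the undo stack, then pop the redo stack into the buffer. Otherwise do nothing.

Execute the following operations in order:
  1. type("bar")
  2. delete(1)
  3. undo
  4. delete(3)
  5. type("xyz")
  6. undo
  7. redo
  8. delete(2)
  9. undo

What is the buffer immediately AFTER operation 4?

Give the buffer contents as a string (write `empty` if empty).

Answer: empty

Derivation:
After op 1 (type): buf='bar' undo_depth=1 redo_depth=0
After op 2 (delete): buf='ba' undo_depth=2 redo_depth=0
After op 3 (undo): buf='bar' undo_depth=1 redo_depth=1
After op 4 (delete): buf='(empty)' undo_depth=2 redo_depth=0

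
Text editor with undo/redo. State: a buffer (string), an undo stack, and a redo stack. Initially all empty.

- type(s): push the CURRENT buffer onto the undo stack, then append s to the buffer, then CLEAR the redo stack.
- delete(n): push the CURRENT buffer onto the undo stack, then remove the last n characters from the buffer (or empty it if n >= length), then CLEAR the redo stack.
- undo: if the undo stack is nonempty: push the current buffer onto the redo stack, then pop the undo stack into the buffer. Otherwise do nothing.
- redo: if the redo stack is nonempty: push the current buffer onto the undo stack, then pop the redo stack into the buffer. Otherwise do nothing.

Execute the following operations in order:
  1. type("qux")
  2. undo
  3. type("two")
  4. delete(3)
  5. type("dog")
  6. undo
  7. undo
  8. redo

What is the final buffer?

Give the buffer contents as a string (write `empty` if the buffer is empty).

After op 1 (type): buf='qux' undo_depth=1 redo_depth=0
After op 2 (undo): buf='(empty)' undo_depth=0 redo_depth=1
After op 3 (type): buf='two' undo_depth=1 redo_depth=0
After op 4 (delete): buf='(empty)' undo_depth=2 redo_depth=0
After op 5 (type): buf='dog' undo_depth=3 redo_depth=0
After op 6 (undo): buf='(empty)' undo_depth=2 redo_depth=1
After op 7 (undo): buf='two' undo_depth=1 redo_depth=2
After op 8 (redo): buf='(empty)' undo_depth=2 redo_depth=1

Answer: empty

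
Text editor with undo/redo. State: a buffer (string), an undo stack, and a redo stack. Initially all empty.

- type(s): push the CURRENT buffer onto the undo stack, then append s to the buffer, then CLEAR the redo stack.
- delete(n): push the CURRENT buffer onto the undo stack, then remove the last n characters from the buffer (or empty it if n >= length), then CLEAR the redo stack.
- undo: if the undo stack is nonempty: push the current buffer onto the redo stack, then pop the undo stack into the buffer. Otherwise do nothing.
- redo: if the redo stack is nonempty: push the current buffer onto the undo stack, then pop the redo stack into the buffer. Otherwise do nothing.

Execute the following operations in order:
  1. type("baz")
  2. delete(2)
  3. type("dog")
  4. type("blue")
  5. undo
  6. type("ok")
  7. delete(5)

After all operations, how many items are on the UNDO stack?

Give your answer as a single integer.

Answer: 5

Derivation:
After op 1 (type): buf='baz' undo_depth=1 redo_depth=0
After op 2 (delete): buf='b' undo_depth=2 redo_depth=0
After op 3 (type): buf='bdog' undo_depth=3 redo_depth=0
After op 4 (type): buf='bdogblue' undo_depth=4 redo_depth=0
After op 5 (undo): buf='bdog' undo_depth=3 redo_depth=1
After op 6 (type): buf='bdogok' undo_depth=4 redo_depth=0
After op 7 (delete): buf='b' undo_depth=5 redo_depth=0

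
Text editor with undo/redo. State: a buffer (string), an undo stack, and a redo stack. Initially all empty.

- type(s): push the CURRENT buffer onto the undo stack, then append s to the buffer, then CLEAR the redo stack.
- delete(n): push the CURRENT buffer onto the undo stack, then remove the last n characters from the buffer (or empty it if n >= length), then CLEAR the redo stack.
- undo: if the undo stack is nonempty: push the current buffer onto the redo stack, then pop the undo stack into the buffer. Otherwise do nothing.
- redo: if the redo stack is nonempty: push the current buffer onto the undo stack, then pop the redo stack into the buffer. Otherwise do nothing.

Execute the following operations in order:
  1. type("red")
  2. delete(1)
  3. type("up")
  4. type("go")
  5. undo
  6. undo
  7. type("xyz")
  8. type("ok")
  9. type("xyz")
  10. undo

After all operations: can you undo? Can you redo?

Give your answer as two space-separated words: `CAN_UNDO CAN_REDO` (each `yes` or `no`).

Answer: yes yes

Derivation:
After op 1 (type): buf='red' undo_depth=1 redo_depth=0
After op 2 (delete): buf='re' undo_depth=2 redo_depth=0
After op 3 (type): buf='reup' undo_depth=3 redo_depth=0
After op 4 (type): buf='reupgo' undo_depth=4 redo_depth=0
After op 5 (undo): buf='reup' undo_depth=3 redo_depth=1
After op 6 (undo): buf='re' undo_depth=2 redo_depth=2
After op 7 (type): buf='rexyz' undo_depth=3 redo_depth=0
After op 8 (type): buf='rexyzok' undo_depth=4 redo_depth=0
After op 9 (type): buf='rexyzokxyz' undo_depth=5 redo_depth=0
After op 10 (undo): buf='rexyzok' undo_depth=4 redo_depth=1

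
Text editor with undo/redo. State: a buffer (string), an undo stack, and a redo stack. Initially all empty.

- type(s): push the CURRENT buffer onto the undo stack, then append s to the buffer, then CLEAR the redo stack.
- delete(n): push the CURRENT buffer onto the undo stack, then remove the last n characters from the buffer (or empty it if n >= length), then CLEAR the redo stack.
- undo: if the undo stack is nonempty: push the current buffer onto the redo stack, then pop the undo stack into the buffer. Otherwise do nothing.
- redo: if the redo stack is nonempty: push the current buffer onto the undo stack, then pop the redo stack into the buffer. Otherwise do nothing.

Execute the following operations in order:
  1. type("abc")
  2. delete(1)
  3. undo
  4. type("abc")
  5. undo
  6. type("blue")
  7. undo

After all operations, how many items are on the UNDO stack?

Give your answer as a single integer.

Answer: 1

Derivation:
After op 1 (type): buf='abc' undo_depth=1 redo_depth=0
After op 2 (delete): buf='ab' undo_depth=2 redo_depth=0
After op 3 (undo): buf='abc' undo_depth=1 redo_depth=1
After op 4 (type): buf='abcabc' undo_depth=2 redo_depth=0
After op 5 (undo): buf='abc' undo_depth=1 redo_depth=1
After op 6 (type): buf='abcblue' undo_depth=2 redo_depth=0
After op 7 (undo): buf='abc' undo_depth=1 redo_depth=1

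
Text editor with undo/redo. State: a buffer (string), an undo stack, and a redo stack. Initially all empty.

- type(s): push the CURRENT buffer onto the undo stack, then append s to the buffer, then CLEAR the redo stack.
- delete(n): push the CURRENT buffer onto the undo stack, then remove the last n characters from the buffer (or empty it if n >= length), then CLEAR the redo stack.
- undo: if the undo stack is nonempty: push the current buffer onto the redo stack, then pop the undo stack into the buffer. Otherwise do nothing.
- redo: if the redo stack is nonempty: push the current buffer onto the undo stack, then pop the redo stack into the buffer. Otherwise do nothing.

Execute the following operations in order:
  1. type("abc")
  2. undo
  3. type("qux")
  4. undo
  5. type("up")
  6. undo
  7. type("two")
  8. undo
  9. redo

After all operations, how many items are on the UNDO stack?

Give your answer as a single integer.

Answer: 1

Derivation:
After op 1 (type): buf='abc' undo_depth=1 redo_depth=0
After op 2 (undo): buf='(empty)' undo_depth=0 redo_depth=1
After op 3 (type): buf='qux' undo_depth=1 redo_depth=0
After op 4 (undo): buf='(empty)' undo_depth=0 redo_depth=1
After op 5 (type): buf='up' undo_depth=1 redo_depth=0
After op 6 (undo): buf='(empty)' undo_depth=0 redo_depth=1
After op 7 (type): buf='two' undo_depth=1 redo_depth=0
After op 8 (undo): buf='(empty)' undo_depth=0 redo_depth=1
After op 9 (redo): buf='two' undo_depth=1 redo_depth=0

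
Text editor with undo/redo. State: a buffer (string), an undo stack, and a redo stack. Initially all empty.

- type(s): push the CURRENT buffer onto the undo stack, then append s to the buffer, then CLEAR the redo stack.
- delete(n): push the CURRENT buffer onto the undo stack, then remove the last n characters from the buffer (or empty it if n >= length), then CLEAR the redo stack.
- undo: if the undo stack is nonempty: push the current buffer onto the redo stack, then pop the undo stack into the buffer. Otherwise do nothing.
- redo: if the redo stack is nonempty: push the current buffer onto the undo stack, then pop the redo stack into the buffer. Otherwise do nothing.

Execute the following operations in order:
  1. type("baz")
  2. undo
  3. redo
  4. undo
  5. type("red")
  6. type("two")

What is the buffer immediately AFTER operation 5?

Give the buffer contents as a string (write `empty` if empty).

Answer: red

Derivation:
After op 1 (type): buf='baz' undo_depth=1 redo_depth=0
After op 2 (undo): buf='(empty)' undo_depth=0 redo_depth=1
After op 3 (redo): buf='baz' undo_depth=1 redo_depth=0
After op 4 (undo): buf='(empty)' undo_depth=0 redo_depth=1
After op 5 (type): buf='red' undo_depth=1 redo_depth=0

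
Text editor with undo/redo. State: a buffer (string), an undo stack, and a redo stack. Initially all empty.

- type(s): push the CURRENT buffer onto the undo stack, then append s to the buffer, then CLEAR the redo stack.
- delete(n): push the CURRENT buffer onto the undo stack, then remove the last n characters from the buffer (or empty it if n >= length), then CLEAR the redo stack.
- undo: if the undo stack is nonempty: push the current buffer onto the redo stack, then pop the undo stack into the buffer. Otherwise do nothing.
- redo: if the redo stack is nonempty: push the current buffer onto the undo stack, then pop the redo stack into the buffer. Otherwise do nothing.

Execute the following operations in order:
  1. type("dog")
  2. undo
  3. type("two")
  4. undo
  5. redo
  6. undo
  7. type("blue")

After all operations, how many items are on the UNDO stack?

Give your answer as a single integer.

Answer: 1

Derivation:
After op 1 (type): buf='dog' undo_depth=1 redo_depth=0
After op 2 (undo): buf='(empty)' undo_depth=0 redo_depth=1
After op 3 (type): buf='two' undo_depth=1 redo_depth=0
After op 4 (undo): buf='(empty)' undo_depth=0 redo_depth=1
After op 5 (redo): buf='two' undo_depth=1 redo_depth=0
After op 6 (undo): buf='(empty)' undo_depth=0 redo_depth=1
After op 7 (type): buf='blue' undo_depth=1 redo_depth=0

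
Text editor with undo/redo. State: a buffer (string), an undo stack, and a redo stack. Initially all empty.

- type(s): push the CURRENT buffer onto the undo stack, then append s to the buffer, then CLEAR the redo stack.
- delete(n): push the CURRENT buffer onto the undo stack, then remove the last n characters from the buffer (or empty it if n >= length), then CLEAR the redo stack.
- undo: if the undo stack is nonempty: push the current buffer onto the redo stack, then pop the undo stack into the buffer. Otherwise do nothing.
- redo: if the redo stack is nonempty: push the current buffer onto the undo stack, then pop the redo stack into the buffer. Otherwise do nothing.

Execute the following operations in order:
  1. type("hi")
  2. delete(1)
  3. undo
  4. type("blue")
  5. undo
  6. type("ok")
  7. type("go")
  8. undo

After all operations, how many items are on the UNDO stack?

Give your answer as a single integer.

After op 1 (type): buf='hi' undo_depth=1 redo_depth=0
After op 2 (delete): buf='h' undo_depth=2 redo_depth=0
After op 3 (undo): buf='hi' undo_depth=1 redo_depth=1
After op 4 (type): buf='hiblue' undo_depth=2 redo_depth=0
After op 5 (undo): buf='hi' undo_depth=1 redo_depth=1
After op 6 (type): buf='hiok' undo_depth=2 redo_depth=0
After op 7 (type): buf='hiokgo' undo_depth=3 redo_depth=0
After op 8 (undo): buf='hiok' undo_depth=2 redo_depth=1

Answer: 2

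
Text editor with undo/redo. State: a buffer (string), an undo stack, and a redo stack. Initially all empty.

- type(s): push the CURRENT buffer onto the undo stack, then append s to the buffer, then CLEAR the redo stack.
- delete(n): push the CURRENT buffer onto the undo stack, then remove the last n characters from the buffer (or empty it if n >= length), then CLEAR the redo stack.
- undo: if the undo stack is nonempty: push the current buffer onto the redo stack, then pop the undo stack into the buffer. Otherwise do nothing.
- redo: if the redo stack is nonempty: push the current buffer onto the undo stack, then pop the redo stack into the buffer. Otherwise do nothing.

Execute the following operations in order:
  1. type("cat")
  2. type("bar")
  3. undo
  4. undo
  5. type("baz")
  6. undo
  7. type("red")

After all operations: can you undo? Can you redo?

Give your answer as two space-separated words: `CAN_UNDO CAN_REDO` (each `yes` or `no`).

Answer: yes no

Derivation:
After op 1 (type): buf='cat' undo_depth=1 redo_depth=0
After op 2 (type): buf='catbar' undo_depth=2 redo_depth=0
After op 3 (undo): buf='cat' undo_depth=1 redo_depth=1
After op 4 (undo): buf='(empty)' undo_depth=0 redo_depth=2
After op 5 (type): buf='baz' undo_depth=1 redo_depth=0
After op 6 (undo): buf='(empty)' undo_depth=0 redo_depth=1
After op 7 (type): buf='red' undo_depth=1 redo_depth=0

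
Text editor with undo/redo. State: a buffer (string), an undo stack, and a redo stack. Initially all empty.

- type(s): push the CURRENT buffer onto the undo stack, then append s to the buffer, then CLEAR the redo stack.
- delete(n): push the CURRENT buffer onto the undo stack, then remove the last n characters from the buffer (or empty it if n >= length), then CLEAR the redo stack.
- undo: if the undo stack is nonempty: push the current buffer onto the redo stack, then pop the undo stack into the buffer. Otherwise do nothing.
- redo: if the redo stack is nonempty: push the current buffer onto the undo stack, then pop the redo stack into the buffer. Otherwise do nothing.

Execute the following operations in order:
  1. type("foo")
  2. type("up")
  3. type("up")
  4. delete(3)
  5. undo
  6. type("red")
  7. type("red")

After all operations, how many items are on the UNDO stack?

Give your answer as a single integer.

After op 1 (type): buf='foo' undo_depth=1 redo_depth=0
After op 2 (type): buf='fooup' undo_depth=2 redo_depth=0
After op 3 (type): buf='fooupup' undo_depth=3 redo_depth=0
After op 4 (delete): buf='foou' undo_depth=4 redo_depth=0
After op 5 (undo): buf='fooupup' undo_depth=3 redo_depth=1
After op 6 (type): buf='fooupupred' undo_depth=4 redo_depth=0
After op 7 (type): buf='fooupupredred' undo_depth=5 redo_depth=0

Answer: 5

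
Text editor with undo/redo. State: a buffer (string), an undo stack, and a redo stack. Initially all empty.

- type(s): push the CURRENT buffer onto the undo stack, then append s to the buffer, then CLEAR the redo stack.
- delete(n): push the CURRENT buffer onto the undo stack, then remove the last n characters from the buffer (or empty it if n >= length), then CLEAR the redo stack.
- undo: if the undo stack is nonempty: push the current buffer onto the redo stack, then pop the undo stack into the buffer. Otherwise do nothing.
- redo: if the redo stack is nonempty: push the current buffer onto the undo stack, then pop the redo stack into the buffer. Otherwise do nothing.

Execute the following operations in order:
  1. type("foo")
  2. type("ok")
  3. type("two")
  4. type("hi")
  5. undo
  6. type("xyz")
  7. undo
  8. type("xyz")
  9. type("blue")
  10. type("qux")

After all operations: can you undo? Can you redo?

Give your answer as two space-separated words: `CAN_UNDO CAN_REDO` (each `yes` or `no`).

After op 1 (type): buf='foo' undo_depth=1 redo_depth=0
After op 2 (type): buf='foook' undo_depth=2 redo_depth=0
After op 3 (type): buf='foooktwo' undo_depth=3 redo_depth=0
After op 4 (type): buf='foooktwohi' undo_depth=4 redo_depth=0
After op 5 (undo): buf='foooktwo' undo_depth=3 redo_depth=1
After op 6 (type): buf='foooktwoxyz' undo_depth=4 redo_depth=0
After op 7 (undo): buf='foooktwo' undo_depth=3 redo_depth=1
After op 8 (type): buf='foooktwoxyz' undo_depth=4 redo_depth=0
After op 9 (type): buf='foooktwoxyzblue' undo_depth=5 redo_depth=0
After op 10 (type): buf='foooktwoxyzbluequx' undo_depth=6 redo_depth=0

Answer: yes no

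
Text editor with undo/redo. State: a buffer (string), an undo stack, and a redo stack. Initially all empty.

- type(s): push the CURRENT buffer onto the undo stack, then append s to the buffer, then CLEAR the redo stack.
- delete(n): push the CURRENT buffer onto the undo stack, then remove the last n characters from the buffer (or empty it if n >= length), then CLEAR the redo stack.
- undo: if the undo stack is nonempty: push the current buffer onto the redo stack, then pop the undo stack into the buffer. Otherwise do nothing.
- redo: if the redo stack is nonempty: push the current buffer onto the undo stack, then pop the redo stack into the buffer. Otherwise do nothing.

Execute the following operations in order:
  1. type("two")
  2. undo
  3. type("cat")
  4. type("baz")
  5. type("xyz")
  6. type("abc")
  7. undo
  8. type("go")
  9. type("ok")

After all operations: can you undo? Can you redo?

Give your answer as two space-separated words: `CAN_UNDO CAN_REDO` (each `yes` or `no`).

Answer: yes no

Derivation:
After op 1 (type): buf='two' undo_depth=1 redo_depth=0
After op 2 (undo): buf='(empty)' undo_depth=0 redo_depth=1
After op 3 (type): buf='cat' undo_depth=1 redo_depth=0
After op 4 (type): buf='catbaz' undo_depth=2 redo_depth=0
After op 5 (type): buf='catbazxyz' undo_depth=3 redo_depth=0
After op 6 (type): buf='catbazxyzabc' undo_depth=4 redo_depth=0
After op 7 (undo): buf='catbazxyz' undo_depth=3 redo_depth=1
After op 8 (type): buf='catbazxyzgo' undo_depth=4 redo_depth=0
After op 9 (type): buf='catbazxyzgook' undo_depth=5 redo_depth=0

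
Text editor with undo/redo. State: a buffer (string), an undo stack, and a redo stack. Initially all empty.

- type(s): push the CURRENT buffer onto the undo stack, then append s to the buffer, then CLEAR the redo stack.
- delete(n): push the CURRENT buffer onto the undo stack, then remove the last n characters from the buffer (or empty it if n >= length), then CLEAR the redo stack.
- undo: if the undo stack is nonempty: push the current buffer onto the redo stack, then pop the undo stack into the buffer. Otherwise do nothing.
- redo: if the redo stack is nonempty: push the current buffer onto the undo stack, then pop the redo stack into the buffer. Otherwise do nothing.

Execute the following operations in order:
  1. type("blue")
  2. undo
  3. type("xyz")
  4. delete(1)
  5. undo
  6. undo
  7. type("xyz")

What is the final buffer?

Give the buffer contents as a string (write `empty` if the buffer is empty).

After op 1 (type): buf='blue' undo_depth=1 redo_depth=0
After op 2 (undo): buf='(empty)' undo_depth=0 redo_depth=1
After op 3 (type): buf='xyz' undo_depth=1 redo_depth=0
After op 4 (delete): buf='xy' undo_depth=2 redo_depth=0
After op 5 (undo): buf='xyz' undo_depth=1 redo_depth=1
After op 6 (undo): buf='(empty)' undo_depth=0 redo_depth=2
After op 7 (type): buf='xyz' undo_depth=1 redo_depth=0

Answer: xyz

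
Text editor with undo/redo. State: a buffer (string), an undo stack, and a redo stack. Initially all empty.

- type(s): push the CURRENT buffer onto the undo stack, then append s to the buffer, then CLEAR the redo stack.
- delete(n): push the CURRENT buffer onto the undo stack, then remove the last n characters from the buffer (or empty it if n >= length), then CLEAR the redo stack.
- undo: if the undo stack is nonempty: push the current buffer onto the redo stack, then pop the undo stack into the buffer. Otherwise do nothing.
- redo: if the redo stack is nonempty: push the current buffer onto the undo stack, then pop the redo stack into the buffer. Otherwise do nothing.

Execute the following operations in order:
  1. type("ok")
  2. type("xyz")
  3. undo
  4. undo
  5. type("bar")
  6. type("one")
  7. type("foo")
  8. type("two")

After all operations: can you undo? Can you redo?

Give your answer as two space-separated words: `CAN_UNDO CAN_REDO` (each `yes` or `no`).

Answer: yes no

Derivation:
After op 1 (type): buf='ok' undo_depth=1 redo_depth=0
After op 2 (type): buf='okxyz' undo_depth=2 redo_depth=0
After op 3 (undo): buf='ok' undo_depth=1 redo_depth=1
After op 4 (undo): buf='(empty)' undo_depth=0 redo_depth=2
After op 5 (type): buf='bar' undo_depth=1 redo_depth=0
After op 6 (type): buf='barone' undo_depth=2 redo_depth=0
After op 7 (type): buf='baronefoo' undo_depth=3 redo_depth=0
After op 8 (type): buf='baronefootwo' undo_depth=4 redo_depth=0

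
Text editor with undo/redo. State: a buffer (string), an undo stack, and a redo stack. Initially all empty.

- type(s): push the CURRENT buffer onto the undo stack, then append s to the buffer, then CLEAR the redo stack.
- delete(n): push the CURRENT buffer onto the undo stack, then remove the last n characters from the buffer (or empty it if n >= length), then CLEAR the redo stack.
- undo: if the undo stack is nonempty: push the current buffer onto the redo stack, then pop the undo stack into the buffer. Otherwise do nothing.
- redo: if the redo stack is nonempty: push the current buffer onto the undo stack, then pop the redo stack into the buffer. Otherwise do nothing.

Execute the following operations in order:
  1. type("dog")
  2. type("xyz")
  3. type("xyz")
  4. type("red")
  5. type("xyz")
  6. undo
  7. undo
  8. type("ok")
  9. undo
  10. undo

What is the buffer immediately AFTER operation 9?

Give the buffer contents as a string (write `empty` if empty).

After op 1 (type): buf='dog' undo_depth=1 redo_depth=0
After op 2 (type): buf='dogxyz' undo_depth=2 redo_depth=0
After op 3 (type): buf='dogxyzxyz' undo_depth=3 redo_depth=0
After op 4 (type): buf='dogxyzxyzred' undo_depth=4 redo_depth=0
After op 5 (type): buf='dogxyzxyzredxyz' undo_depth=5 redo_depth=0
After op 6 (undo): buf='dogxyzxyzred' undo_depth=4 redo_depth=1
After op 7 (undo): buf='dogxyzxyz' undo_depth=3 redo_depth=2
After op 8 (type): buf='dogxyzxyzok' undo_depth=4 redo_depth=0
After op 9 (undo): buf='dogxyzxyz' undo_depth=3 redo_depth=1

Answer: dogxyzxyz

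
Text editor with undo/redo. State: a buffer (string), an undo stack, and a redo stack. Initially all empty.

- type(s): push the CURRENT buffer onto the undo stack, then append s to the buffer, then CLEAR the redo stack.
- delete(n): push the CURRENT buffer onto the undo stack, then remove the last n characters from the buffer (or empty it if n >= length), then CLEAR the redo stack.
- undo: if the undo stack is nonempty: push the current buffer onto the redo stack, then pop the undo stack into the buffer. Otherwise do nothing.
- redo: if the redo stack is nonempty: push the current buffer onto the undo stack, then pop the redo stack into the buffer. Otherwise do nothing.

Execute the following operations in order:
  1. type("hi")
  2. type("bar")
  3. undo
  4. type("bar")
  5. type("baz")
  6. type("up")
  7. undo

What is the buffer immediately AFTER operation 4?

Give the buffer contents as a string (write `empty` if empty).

After op 1 (type): buf='hi' undo_depth=1 redo_depth=0
After op 2 (type): buf='hibar' undo_depth=2 redo_depth=0
After op 3 (undo): buf='hi' undo_depth=1 redo_depth=1
After op 4 (type): buf='hibar' undo_depth=2 redo_depth=0

Answer: hibar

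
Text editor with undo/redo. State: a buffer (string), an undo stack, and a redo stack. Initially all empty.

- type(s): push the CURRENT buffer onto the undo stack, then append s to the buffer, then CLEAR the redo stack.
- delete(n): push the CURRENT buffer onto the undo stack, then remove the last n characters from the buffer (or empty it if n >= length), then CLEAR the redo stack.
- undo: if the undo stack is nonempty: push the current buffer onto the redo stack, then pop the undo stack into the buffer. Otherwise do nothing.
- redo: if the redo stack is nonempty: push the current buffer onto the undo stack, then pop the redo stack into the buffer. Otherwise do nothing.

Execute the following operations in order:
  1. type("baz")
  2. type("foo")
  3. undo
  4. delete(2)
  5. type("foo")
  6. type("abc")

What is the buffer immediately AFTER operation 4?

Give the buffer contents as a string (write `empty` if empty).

After op 1 (type): buf='baz' undo_depth=1 redo_depth=0
After op 2 (type): buf='bazfoo' undo_depth=2 redo_depth=0
After op 3 (undo): buf='baz' undo_depth=1 redo_depth=1
After op 4 (delete): buf='b' undo_depth=2 redo_depth=0

Answer: b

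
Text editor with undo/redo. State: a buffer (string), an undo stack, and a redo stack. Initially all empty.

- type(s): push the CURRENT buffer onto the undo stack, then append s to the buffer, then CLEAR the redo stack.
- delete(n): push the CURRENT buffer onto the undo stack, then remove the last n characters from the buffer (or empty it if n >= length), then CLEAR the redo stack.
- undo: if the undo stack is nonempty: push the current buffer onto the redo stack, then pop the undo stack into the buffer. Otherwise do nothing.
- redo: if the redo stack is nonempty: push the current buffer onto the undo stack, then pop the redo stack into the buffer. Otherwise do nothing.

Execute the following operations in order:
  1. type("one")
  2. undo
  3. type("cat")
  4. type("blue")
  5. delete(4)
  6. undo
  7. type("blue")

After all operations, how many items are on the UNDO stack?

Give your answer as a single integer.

Answer: 3

Derivation:
After op 1 (type): buf='one' undo_depth=1 redo_depth=0
After op 2 (undo): buf='(empty)' undo_depth=0 redo_depth=1
After op 3 (type): buf='cat' undo_depth=1 redo_depth=0
After op 4 (type): buf='catblue' undo_depth=2 redo_depth=0
After op 5 (delete): buf='cat' undo_depth=3 redo_depth=0
After op 6 (undo): buf='catblue' undo_depth=2 redo_depth=1
After op 7 (type): buf='catblueblue' undo_depth=3 redo_depth=0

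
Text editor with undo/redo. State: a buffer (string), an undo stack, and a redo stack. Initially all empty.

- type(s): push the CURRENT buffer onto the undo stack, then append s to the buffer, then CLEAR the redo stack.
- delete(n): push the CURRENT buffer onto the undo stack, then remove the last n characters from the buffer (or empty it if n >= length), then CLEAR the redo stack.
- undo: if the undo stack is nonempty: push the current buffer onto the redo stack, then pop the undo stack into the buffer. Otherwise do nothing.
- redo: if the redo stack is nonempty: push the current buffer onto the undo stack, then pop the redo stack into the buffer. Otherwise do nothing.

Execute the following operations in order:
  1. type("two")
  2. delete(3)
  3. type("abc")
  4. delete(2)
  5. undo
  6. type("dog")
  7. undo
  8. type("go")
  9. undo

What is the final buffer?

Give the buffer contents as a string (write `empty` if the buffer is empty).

After op 1 (type): buf='two' undo_depth=1 redo_depth=0
After op 2 (delete): buf='(empty)' undo_depth=2 redo_depth=0
After op 3 (type): buf='abc' undo_depth=3 redo_depth=0
After op 4 (delete): buf='a' undo_depth=4 redo_depth=0
After op 5 (undo): buf='abc' undo_depth=3 redo_depth=1
After op 6 (type): buf='abcdog' undo_depth=4 redo_depth=0
After op 7 (undo): buf='abc' undo_depth=3 redo_depth=1
After op 8 (type): buf='abcgo' undo_depth=4 redo_depth=0
After op 9 (undo): buf='abc' undo_depth=3 redo_depth=1

Answer: abc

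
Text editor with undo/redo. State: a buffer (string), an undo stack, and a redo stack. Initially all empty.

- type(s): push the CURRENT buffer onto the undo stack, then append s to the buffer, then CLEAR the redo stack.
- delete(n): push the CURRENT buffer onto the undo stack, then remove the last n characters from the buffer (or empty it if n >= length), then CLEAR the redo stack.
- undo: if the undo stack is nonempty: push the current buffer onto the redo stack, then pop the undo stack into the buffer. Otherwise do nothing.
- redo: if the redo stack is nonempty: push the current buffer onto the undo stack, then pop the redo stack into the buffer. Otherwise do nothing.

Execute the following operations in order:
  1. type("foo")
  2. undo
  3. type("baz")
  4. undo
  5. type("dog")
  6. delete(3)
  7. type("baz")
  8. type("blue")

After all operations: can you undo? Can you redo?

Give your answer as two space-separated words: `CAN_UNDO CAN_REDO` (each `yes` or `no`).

Answer: yes no

Derivation:
After op 1 (type): buf='foo' undo_depth=1 redo_depth=0
After op 2 (undo): buf='(empty)' undo_depth=0 redo_depth=1
After op 3 (type): buf='baz' undo_depth=1 redo_depth=0
After op 4 (undo): buf='(empty)' undo_depth=0 redo_depth=1
After op 5 (type): buf='dog' undo_depth=1 redo_depth=0
After op 6 (delete): buf='(empty)' undo_depth=2 redo_depth=0
After op 7 (type): buf='baz' undo_depth=3 redo_depth=0
After op 8 (type): buf='bazblue' undo_depth=4 redo_depth=0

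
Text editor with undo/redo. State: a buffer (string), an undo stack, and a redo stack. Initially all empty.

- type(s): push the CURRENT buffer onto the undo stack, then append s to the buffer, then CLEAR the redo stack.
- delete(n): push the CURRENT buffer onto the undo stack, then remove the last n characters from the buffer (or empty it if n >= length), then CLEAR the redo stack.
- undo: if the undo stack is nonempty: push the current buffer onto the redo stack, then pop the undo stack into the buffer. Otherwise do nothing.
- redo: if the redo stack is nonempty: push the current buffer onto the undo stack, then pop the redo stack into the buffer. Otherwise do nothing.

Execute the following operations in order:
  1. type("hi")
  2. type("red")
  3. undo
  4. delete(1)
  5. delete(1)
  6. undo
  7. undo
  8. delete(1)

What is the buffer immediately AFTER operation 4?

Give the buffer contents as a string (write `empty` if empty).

Answer: h

Derivation:
After op 1 (type): buf='hi' undo_depth=1 redo_depth=0
After op 2 (type): buf='hired' undo_depth=2 redo_depth=0
After op 3 (undo): buf='hi' undo_depth=1 redo_depth=1
After op 4 (delete): buf='h' undo_depth=2 redo_depth=0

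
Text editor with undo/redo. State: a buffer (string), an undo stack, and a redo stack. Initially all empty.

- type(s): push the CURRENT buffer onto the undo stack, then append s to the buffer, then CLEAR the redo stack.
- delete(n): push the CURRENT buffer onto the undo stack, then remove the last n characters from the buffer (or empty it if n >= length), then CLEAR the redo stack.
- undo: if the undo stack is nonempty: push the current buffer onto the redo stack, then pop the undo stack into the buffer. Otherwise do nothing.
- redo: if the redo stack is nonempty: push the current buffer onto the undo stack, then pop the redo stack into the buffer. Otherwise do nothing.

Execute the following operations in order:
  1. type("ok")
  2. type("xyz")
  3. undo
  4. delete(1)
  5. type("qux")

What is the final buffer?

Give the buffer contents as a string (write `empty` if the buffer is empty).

After op 1 (type): buf='ok' undo_depth=1 redo_depth=0
After op 2 (type): buf='okxyz' undo_depth=2 redo_depth=0
After op 3 (undo): buf='ok' undo_depth=1 redo_depth=1
After op 4 (delete): buf='o' undo_depth=2 redo_depth=0
After op 5 (type): buf='oqux' undo_depth=3 redo_depth=0

Answer: oqux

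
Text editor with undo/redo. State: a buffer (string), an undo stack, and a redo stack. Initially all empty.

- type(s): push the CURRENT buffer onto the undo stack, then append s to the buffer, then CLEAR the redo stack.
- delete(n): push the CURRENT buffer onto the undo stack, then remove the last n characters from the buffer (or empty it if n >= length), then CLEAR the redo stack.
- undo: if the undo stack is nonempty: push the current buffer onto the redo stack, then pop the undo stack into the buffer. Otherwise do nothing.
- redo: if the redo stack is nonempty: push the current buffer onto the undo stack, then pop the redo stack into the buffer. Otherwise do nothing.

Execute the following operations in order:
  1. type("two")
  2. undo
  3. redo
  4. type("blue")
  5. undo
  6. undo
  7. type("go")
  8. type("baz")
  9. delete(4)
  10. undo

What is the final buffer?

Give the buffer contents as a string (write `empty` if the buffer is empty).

After op 1 (type): buf='two' undo_depth=1 redo_depth=0
After op 2 (undo): buf='(empty)' undo_depth=0 redo_depth=1
After op 3 (redo): buf='two' undo_depth=1 redo_depth=0
After op 4 (type): buf='twoblue' undo_depth=2 redo_depth=0
After op 5 (undo): buf='two' undo_depth=1 redo_depth=1
After op 6 (undo): buf='(empty)' undo_depth=0 redo_depth=2
After op 7 (type): buf='go' undo_depth=1 redo_depth=0
After op 8 (type): buf='gobaz' undo_depth=2 redo_depth=0
After op 9 (delete): buf='g' undo_depth=3 redo_depth=0
After op 10 (undo): buf='gobaz' undo_depth=2 redo_depth=1

Answer: gobaz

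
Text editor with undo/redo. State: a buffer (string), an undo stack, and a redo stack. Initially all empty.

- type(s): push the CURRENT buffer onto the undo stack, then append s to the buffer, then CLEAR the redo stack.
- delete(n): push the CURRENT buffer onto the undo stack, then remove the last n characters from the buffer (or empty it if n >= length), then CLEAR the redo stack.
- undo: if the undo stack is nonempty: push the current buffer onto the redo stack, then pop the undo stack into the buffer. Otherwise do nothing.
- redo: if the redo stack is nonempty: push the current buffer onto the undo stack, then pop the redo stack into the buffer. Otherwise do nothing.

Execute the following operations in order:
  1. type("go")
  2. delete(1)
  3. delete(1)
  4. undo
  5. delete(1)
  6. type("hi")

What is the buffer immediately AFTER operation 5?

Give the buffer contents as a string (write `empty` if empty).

After op 1 (type): buf='go' undo_depth=1 redo_depth=0
After op 2 (delete): buf='g' undo_depth=2 redo_depth=0
After op 3 (delete): buf='(empty)' undo_depth=3 redo_depth=0
After op 4 (undo): buf='g' undo_depth=2 redo_depth=1
After op 5 (delete): buf='(empty)' undo_depth=3 redo_depth=0

Answer: empty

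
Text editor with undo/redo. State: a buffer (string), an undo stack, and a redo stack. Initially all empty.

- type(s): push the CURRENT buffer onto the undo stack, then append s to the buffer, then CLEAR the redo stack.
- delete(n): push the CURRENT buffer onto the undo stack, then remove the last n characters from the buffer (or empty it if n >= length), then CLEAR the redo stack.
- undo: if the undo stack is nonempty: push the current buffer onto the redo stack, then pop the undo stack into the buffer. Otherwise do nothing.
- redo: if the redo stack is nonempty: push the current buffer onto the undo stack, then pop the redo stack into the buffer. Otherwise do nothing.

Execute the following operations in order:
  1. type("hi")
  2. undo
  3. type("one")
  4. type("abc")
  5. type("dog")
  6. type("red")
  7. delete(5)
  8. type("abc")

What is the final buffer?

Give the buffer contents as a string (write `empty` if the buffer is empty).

Answer: oneabcdabc

Derivation:
After op 1 (type): buf='hi' undo_depth=1 redo_depth=0
After op 2 (undo): buf='(empty)' undo_depth=0 redo_depth=1
After op 3 (type): buf='one' undo_depth=1 redo_depth=0
After op 4 (type): buf='oneabc' undo_depth=2 redo_depth=0
After op 5 (type): buf='oneabcdog' undo_depth=3 redo_depth=0
After op 6 (type): buf='oneabcdogred' undo_depth=4 redo_depth=0
After op 7 (delete): buf='oneabcd' undo_depth=5 redo_depth=0
After op 8 (type): buf='oneabcdabc' undo_depth=6 redo_depth=0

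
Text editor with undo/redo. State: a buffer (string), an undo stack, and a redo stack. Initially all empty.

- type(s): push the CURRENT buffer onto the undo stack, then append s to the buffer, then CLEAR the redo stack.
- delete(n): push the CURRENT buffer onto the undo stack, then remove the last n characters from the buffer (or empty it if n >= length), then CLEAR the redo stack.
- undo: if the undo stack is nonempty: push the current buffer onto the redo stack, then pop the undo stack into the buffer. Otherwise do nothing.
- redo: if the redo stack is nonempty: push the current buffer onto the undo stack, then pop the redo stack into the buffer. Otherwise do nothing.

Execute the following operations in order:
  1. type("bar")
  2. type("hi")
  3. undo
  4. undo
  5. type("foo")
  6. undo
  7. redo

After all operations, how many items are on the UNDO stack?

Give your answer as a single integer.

After op 1 (type): buf='bar' undo_depth=1 redo_depth=0
After op 2 (type): buf='barhi' undo_depth=2 redo_depth=0
After op 3 (undo): buf='bar' undo_depth=1 redo_depth=1
After op 4 (undo): buf='(empty)' undo_depth=0 redo_depth=2
After op 5 (type): buf='foo' undo_depth=1 redo_depth=0
After op 6 (undo): buf='(empty)' undo_depth=0 redo_depth=1
After op 7 (redo): buf='foo' undo_depth=1 redo_depth=0

Answer: 1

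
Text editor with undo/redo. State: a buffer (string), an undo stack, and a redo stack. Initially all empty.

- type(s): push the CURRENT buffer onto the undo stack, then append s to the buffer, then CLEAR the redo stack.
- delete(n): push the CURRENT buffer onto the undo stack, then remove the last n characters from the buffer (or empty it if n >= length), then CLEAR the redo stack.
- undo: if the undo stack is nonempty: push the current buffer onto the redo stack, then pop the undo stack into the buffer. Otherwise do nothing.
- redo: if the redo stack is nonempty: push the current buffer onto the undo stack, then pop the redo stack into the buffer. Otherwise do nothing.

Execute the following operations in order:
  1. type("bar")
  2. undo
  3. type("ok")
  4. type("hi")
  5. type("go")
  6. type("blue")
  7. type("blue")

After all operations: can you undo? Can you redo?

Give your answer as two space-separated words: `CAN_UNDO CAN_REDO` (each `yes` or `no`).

Answer: yes no

Derivation:
After op 1 (type): buf='bar' undo_depth=1 redo_depth=0
After op 2 (undo): buf='(empty)' undo_depth=0 redo_depth=1
After op 3 (type): buf='ok' undo_depth=1 redo_depth=0
After op 4 (type): buf='okhi' undo_depth=2 redo_depth=0
After op 5 (type): buf='okhigo' undo_depth=3 redo_depth=0
After op 6 (type): buf='okhigoblue' undo_depth=4 redo_depth=0
After op 7 (type): buf='okhigoblueblue' undo_depth=5 redo_depth=0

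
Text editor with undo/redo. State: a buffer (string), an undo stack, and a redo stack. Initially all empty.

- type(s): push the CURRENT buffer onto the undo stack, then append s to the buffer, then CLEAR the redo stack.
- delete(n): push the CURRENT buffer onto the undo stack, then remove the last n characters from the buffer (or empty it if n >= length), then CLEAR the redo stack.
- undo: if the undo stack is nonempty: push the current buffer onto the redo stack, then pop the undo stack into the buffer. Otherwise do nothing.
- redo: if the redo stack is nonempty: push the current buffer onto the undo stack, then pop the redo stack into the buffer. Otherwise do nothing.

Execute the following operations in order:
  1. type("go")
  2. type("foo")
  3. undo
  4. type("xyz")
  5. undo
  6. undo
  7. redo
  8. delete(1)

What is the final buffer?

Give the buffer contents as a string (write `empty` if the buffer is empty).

Answer: g

Derivation:
After op 1 (type): buf='go' undo_depth=1 redo_depth=0
After op 2 (type): buf='gofoo' undo_depth=2 redo_depth=0
After op 3 (undo): buf='go' undo_depth=1 redo_depth=1
After op 4 (type): buf='goxyz' undo_depth=2 redo_depth=0
After op 5 (undo): buf='go' undo_depth=1 redo_depth=1
After op 6 (undo): buf='(empty)' undo_depth=0 redo_depth=2
After op 7 (redo): buf='go' undo_depth=1 redo_depth=1
After op 8 (delete): buf='g' undo_depth=2 redo_depth=0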